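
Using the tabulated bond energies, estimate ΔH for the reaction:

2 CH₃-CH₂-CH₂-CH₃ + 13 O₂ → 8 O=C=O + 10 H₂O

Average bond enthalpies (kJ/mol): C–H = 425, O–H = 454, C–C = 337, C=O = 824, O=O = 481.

Bonds broken (reactants):
  C–C: 6 × 337 = 2022
  C–H: 20 × 425 = 8500
  O=O: 13 × 481 = 6253
  Σ(broken) = 16775 kJ
Bonds formed (products):
  C=O: 16 × 824 = 13184
  O–H: 20 × 454 = 9080
  Σ(formed) = 22264 kJ
ΔH = Σ(broken) − Σ(formed) = 16775 − 22264 = −5489 kJ

ΔH ≈ −5489 kJ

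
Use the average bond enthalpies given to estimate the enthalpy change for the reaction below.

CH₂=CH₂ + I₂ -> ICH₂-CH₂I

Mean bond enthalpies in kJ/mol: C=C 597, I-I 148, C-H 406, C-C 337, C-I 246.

Bonds broken (reactants):
  C-H: 4 × 406 = 1624
  C=C: 1 × 597 = 597
  I-I: 1 × 148 = 148
  Σ(broken) = 2369 kJ
Bonds formed (products):
  C-C: 1 × 337 = 337
  C-H: 4 × 406 = 1624
  C-I: 2 × 246 = 492
  Σ(formed) = 2453 kJ
ΔH = Σ(broken) − Σ(formed) = 2369 − 2453 = −84 kJ

ΔH ≈ −84 kJ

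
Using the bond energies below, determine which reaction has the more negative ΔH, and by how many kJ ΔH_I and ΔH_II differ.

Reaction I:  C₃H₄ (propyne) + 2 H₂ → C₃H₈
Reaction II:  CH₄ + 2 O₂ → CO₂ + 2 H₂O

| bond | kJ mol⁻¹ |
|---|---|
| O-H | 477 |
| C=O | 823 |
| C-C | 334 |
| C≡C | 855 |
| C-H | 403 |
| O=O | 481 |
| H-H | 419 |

Reaction I:
  Bonds broken (reactants):
    C≡C: 1 × 855 = 855
    C-C: 1 × 334 = 334
    C-H: 4 × 403 = 1612
    H-H: 2 × 419 = 838
    Σ(broken) = 3639 kJ
  Bonds formed (products):
    C-C: 2 × 334 = 668
    C-H: 8 × 403 = 3224
    Σ(formed) = 3892 kJ
  ΔH_I = 3639 − 3892 = −253 kJ
Reaction II:
  Bonds broken (reactants):
    C-H: 4 × 403 = 1612
    O=O: 2 × 481 = 962
    Σ(broken) = 2574 kJ
  Bonds formed (products):
    C=O: 2 × 823 = 1646
    O-H: 4 × 477 = 1908
    Σ(formed) = 3554 kJ
  ΔH_II = 2574 − 3554 = −980 kJ
ΔH_I − ΔH_II = +727 kJ, so reaction II has the more negative ΔH; |ΔH_I − ΔH_II| = 727 kJ.

Reaction II, by 727 kJ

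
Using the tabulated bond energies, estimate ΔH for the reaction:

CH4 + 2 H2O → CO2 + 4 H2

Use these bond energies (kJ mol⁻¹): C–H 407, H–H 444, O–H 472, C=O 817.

ΔH ≈ +106 kJ

Bonds broken (reactants):
  C–H: 4 × 407 = 1628
  O–H: 4 × 472 = 1888
  Σ(broken) = 3516 kJ
Bonds formed (products):
  C=O: 2 × 817 = 1634
  H–H: 4 × 444 = 1776
  Σ(formed) = 3410 kJ
ΔH = Σ(broken) − Σ(formed) = 3516 − 3410 = +106 kJ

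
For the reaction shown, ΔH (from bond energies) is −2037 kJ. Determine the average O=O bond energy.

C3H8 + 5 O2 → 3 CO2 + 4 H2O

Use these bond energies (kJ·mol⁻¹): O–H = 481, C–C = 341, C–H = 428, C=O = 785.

Let D be the O=O bond energy.
Σ(broken) = 2×341 + 8×428 + 5×D = 4106 + 5D
Σ(formed) = 6×785 + 8×481 = 8558
ΔH = Σ(broken) − Σ(formed) = (4106 + 5D) − (8558) = −4452 + 5D
Setting this equal to −2037 kJ gives 5D = 2415, so D = 483 kJ/mol.

D(O=O) ≈ 483 kJ/mol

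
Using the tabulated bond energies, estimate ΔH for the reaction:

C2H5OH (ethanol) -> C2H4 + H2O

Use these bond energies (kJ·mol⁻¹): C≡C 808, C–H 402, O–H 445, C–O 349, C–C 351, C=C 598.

Bonds broken (reactants):
  C–C: 1 × 351 = 351
  C–H: 5 × 402 = 2010
  C–O: 1 × 349 = 349
  O–H: 1 × 445 = 445
  Σ(broken) = 3155 kJ
Bonds formed (products):
  C–H: 4 × 402 = 1608
  C=C: 1 × 598 = 598
  O–H: 2 × 445 = 890
  Σ(formed) = 3096 kJ
ΔH = Σ(broken) − Σ(formed) = 3155 − 3096 = +59 kJ

ΔH ≈ +59 kJ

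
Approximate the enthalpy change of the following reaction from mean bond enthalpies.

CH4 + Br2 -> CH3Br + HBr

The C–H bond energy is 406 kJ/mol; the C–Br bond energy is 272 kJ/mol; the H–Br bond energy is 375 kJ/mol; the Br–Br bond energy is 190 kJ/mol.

ΔH ≈ −51 kJ

Bonds broken (reactants):
  Br–Br: 1 × 190 = 190
  C–H: 4 × 406 = 1624
  Σ(broken) = 1814 kJ
Bonds formed (products):
  C–Br: 1 × 272 = 272
  C–H: 3 × 406 = 1218
  H–Br: 1 × 375 = 375
  Σ(formed) = 1865 kJ
ΔH = Σ(broken) − Σ(formed) = 1814 − 1865 = −51 kJ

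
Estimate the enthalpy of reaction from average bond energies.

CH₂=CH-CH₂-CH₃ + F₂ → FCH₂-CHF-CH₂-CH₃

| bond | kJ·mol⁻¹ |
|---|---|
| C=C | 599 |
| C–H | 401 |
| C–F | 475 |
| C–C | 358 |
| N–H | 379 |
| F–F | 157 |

Bonds broken (reactants):
  C–C: 2 × 358 = 716
  C–H: 8 × 401 = 3208
  C=C: 1 × 599 = 599
  F–F: 1 × 157 = 157
  Σ(broken) = 4680 kJ
Bonds formed (products):
  C–C: 3 × 358 = 1074
  C–F: 2 × 475 = 950
  C–H: 8 × 401 = 3208
  Σ(formed) = 5232 kJ
ΔH = Σ(broken) − Σ(formed) = 4680 − 5232 = −552 kJ

ΔH ≈ −552 kJ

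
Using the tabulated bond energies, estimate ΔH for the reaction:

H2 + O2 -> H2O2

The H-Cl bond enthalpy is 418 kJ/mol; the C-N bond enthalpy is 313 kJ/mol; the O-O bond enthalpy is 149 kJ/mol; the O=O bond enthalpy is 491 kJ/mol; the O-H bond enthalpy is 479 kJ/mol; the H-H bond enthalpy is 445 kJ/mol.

Bonds broken (reactants):
  H-H: 1 × 445 = 445
  O=O: 1 × 491 = 491
  Σ(broken) = 936 kJ
Bonds formed (products):
  O-H: 2 × 479 = 958
  O-O: 1 × 149 = 149
  Σ(formed) = 1107 kJ
ΔH = Σ(broken) − Σ(formed) = 936 − 1107 = −171 kJ

ΔH ≈ −171 kJ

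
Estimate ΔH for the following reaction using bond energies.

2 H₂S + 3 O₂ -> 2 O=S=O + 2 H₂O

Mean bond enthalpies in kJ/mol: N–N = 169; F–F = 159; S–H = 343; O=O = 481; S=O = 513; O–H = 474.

ΔH ≈ −1133 kJ

Bonds broken (reactants):
  O=O: 3 × 481 = 1443
  S–H: 4 × 343 = 1372
  Σ(broken) = 2815 kJ
Bonds formed (products):
  O–H: 4 × 474 = 1896
  S=O: 4 × 513 = 2052
  Σ(formed) = 3948 kJ
ΔH = Σ(broken) − Σ(formed) = 2815 − 3948 = −1133 kJ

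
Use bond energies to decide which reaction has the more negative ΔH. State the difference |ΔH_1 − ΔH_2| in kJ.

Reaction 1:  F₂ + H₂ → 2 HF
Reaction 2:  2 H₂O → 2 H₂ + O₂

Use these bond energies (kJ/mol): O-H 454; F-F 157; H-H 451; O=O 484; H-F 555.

Reaction 1:
  Bonds broken (reactants):
    F-F: 1 × 157 = 157
    H-H: 1 × 451 = 451
    Σ(broken) = 608 kJ
  Bonds formed (products):
    H-F: 2 × 555 = 1110
    Σ(formed) = 1110 kJ
  ΔH_1 = 608 − 1110 = −502 kJ
Reaction 2:
  Bonds broken (reactants):
    O-H: 4 × 454 = 1816
    Σ(broken) = 1816 kJ
  Bonds formed (products):
    H-H: 2 × 451 = 902
    O=O: 1 × 484 = 484
    Σ(formed) = 1386 kJ
  ΔH_2 = 1816 − 1386 = +430 kJ
ΔH_1 − ΔH_2 = −932 kJ, so reaction 1 has the more negative ΔH; |ΔH_1 − ΔH_2| = 932 kJ.

Reaction 1, by 932 kJ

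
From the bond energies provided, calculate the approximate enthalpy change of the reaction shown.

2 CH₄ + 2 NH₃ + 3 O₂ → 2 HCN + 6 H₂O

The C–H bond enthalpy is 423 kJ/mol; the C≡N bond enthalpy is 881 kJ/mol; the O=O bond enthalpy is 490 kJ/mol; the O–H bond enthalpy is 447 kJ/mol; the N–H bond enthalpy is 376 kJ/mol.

Bonds broken (reactants):
  C–H: 8 × 423 = 3384
  N–H: 6 × 376 = 2256
  O=O: 3 × 490 = 1470
  Σ(broken) = 7110 kJ
Bonds formed (products):
  C≡N: 2 × 881 = 1762
  C–H: 2 × 423 = 846
  O–H: 12 × 447 = 5364
  Σ(formed) = 7972 kJ
ΔH = Σ(broken) − Σ(formed) = 7110 − 7972 = −862 kJ

ΔH ≈ −862 kJ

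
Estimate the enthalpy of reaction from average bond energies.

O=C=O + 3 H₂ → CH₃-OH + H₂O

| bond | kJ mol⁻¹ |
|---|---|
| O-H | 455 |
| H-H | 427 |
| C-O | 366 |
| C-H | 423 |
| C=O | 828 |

Bonds broken (reactants):
  C=O: 2 × 828 = 1656
  H-H: 3 × 427 = 1281
  Σ(broken) = 2937 kJ
Bonds formed (products):
  C-H: 3 × 423 = 1269
  C-O: 1 × 366 = 366
  O-H: 3 × 455 = 1365
  Σ(formed) = 3000 kJ
ΔH = Σ(broken) − Σ(formed) = 2937 − 3000 = −63 kJ

ΔH ≈ −63 kJ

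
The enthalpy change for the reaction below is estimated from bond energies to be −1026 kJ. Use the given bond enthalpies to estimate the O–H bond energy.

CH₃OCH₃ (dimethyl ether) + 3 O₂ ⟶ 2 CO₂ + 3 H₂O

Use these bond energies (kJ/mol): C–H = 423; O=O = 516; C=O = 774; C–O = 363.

D(O–H) ≈ 457 kJ/mol

Let D be the O–H bond energy.
Σ(broken) = 6×423 + 2×363 + 3×516 = 4812
Σ(formed) = 4×774 + 6×D = 3096 + 6D
ΔH = Σ(broken) − Σ(formed) = (4812) − (3096 + 6D) = +1716 − 6D
Setting this equal to −1026 kJ gives 6D = 2742, so D = 457 kJ/mol.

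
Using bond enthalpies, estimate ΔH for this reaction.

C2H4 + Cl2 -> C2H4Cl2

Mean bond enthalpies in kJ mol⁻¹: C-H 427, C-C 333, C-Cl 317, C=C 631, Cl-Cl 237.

ΔH ≈ −99 kJ

Bonds broken (reactants):
  C-H: 4 × 427 = 1708
  C=C: 1 × 631 = 631
  Cl-Cl: 1 × 237 = 237
  Σ(broken) = 2576 kJ
Bonds formed (products):
  C-C: 1 × 333 = 333
  C-Cl: 2 × 317 = 634
  C-H: 4 × 427 = 1708
  Σ(formed) = 2675 kJ
ΔH = Σ(broken) − Σ(formed) = 2576 − 2675 = −99 kJ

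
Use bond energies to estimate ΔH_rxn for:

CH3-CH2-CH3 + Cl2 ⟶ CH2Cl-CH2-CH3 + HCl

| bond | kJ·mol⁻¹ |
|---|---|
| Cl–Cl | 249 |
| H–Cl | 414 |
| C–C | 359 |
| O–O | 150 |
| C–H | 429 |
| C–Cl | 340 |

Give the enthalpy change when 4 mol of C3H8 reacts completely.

ΔH = −304 kJ

Bonds broken (reactants):
  C–C: 2 × 359 = 718
  C–H: 8 × 429 = 3432
  Cl–Cl: 1 × 249 = 249
  Σ(broken) = 4399 kJ
Bonds formed (products):
  C–C: 2 × 359 = 718
  C–Cl: 1 × 340 = 340
  C–H: 7 × 429 = 3003
  H–Cl: 1 × 414 = 414
  Σ(formed) = 4475 kJ
ΔH = Σ(broken) − Σ(formed) = 4399 − 4475 = −76 kJ
For 4× the reaction as written: 4 × (−76) = −304 kJ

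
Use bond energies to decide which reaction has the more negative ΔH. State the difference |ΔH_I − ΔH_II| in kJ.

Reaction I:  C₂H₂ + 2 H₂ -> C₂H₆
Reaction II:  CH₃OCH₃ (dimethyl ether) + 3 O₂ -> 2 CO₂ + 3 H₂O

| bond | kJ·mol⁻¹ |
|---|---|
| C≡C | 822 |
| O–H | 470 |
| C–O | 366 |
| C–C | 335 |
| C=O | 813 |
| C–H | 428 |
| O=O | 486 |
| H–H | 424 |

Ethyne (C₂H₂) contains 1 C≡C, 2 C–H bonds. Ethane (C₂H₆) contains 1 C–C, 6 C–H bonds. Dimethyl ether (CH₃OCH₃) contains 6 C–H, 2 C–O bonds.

Reaction II, by 937 kJ

Reaction I:
  Bonds broken (reactants):
    C≡C: 1 × 822 = 822
    C–H: 2 × 428 = 856
    H–H: 2 × 424 = 848
    Σ(broken) = 2526 kJ
  Bonds formed (products):
    C–C: 1 × 335 = 335
    C–H: 6 × 428 = 2568
    Σ(formed) = 2903 kJ
  ΔH_I = 2526 − 2903 = −377 kJ
Reaction II:
  Bonds broken (reactants):
    C–H: 6 × 428 = 2568
    C–O: 2 × 366 = 732
    O=O: 3 × 486 = 1458
    Σ(broken) = 4758 kJ
  Bonds formed (products):
    C=O: 4 × 813 = 3252
    O–H: 6 × 470 = 2820
    Σ(formed) = 6072 kJ
  ΔH_II = 4758 − 6072 = −1314 kJ
ΔH_I − ΔH_II = +937 kJ, so reaction II has the more negative ΔH; |ΔH_I − ΔH_II| = 937 kJ.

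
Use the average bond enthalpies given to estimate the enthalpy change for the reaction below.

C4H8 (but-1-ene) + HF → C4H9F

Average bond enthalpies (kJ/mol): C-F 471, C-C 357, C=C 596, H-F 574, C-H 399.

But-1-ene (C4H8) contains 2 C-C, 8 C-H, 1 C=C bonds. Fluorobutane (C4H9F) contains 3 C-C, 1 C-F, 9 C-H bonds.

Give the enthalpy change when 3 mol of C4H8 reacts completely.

Bonds broken (reactants):
  C-C: 2 × 357 = 714
  C-H: 8 × 399 = 3192
  C=C: 1 × 596 = 596
  H-F: 1 × 574 = 574
  Σ(broken) = 5076 kJ
Bonds formed (products):
  C-C: 3 × 357 = 1071
  C-F: 1 × 471 = 471
  C-H: 9 × 399 = 3591
  Σ(formed) = 5133 kJ
ΔH = Σ(broken) − Σ(formed) = 5076 − 5133 = −57 kJ
For 3× the reaction as written: 3 × (−57) = −171 kJ

ΔH = −171 kJ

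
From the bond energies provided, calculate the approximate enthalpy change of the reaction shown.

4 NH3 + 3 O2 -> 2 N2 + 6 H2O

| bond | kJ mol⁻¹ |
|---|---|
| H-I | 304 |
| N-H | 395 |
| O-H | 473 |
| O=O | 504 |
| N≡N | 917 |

ΔH ≈ −1258 kJ

Bonds broken (reactants):
  N-H: 12 × 395 = 4740
  O=O: 3 × 504 = 1512
  Σ(broken) = 6252 kJ
Bonds formed (products):
  N≡N: 2 × 917 = 1834
  O-H: 12 × 473 = 5676
  Σ(formed) = 7510 kJ
ΔH = Σ(broken) − Σ(formed) = 6252 − 7510 = −1258 kJ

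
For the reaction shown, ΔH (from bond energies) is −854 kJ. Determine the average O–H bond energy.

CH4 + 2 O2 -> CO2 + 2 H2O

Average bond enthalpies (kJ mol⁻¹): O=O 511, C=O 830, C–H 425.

Let D be the O–H bond energy.
Σ(broken) = 4×425 + 2×511 = 2722
Σ(formed) = 2×830 + 4×D = 1660 + 4D
ΔH = Σ(broken) − Σ(formed) = (2722) − (1660 + 4D) = +1062 − 4D
Setting this equal to −854 kJ gives 4D = 1916, so D = 479 kJ/mol.

D(O–H) ≈ 479 kJ/mol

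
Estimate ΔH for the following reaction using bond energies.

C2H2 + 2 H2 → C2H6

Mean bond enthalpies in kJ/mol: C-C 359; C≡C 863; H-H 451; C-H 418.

ΔH ≈ −266 kJ

Bonds broken (reactants):
  C≡C: 1 × 863 = 863
  C-H: 2 × 418 = 836
  H-H: 2 × 451 = 902
  Σ(broken) = 2601 kJ
Bonds formed (products):
  C-C: 1 × 359 = 359
  C-H: 6 × 418 = 2508
  Σ(formed) = 2867 kJ
ΔH = Σ(broken) − Σ(formed) = 2601 − 2867 = −266 kJ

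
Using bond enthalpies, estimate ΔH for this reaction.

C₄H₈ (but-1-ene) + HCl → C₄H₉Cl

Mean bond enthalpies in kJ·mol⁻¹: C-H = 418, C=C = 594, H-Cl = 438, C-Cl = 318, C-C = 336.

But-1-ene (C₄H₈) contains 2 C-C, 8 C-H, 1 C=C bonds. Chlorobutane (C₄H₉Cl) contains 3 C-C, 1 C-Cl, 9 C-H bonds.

ΔH ≈ −40 kJ

Bonds broken (reactants):
  C-C: 2 × 336 = 672
  C-H: 8 × 418 = 3344
  C=C: 1 × 594 = 594
  H-Cl: 1 × 438 = 438
  Σ(broken) = 5048 kJ
Bonds formed (products):
  C-C: 3 × 336 = 1008
  C-Cl: 1 × 318 = 318
  C-H: 9 × 418 = 3762
  Σ(formed) = 5088 kJ
ΔH = Σ(broken) − Σ(formed) = 5048 − 5088 = −40 kJ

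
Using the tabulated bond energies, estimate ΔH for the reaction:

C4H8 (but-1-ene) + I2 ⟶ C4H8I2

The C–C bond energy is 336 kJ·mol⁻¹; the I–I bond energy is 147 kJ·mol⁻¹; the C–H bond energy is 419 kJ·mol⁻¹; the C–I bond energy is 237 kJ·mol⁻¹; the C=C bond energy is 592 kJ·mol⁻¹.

ΔH ≈ −71 kJ

Bonds broken (reactants):
  C–C: 2 × 336 = 672
  C–H: 8 × 419 = 3352
  C=C: 1 × 592 = 592
  I–I: 1 × 147 = 147
  Σ(broken) = 4763 kJ
Bonds formed (products):
  C–C: 3 × 336 = 1008
  C–H: 8 × 419 = 3352
  C–I: 2 × 237 = 474
  Σ(formed) = 4834 kJ
ΔH = Σ(broken) − Σ(formed) = 4763 − 4834 = −71 kJ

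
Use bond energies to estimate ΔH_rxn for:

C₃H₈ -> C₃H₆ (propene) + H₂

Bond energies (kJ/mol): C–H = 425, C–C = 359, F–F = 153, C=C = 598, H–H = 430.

ΔH ≈ +181 kJ

Bonds broken (reactants):
  C–C: 2 × 359 = 718
  C–H: 8 × 425 = 3400
  Σ(broken) = 4118 kJ
Bonds formed (products):
  C–C: 1 × 359 = 359
  C–H: 6 × 425 = 2550
  C=C: 1 × 598 = 598
  H–H: 1 × 430 = 430
  Σ(formed) = 3937 kJ
ΔH = Σ(broken) − Σ(formed) = 4118 − 3937 = +181 kJ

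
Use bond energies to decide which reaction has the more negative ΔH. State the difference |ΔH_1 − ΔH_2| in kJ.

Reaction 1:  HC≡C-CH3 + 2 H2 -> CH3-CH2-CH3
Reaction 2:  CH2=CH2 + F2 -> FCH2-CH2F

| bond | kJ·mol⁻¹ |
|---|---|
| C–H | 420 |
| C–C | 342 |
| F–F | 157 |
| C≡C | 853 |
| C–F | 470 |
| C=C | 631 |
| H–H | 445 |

Reaction 2, by 215 kJ

Reaction 1:
  Bonds broken (reactants):
    C≡C: 1 × 853 = 853
    C–C: 1 × 342 = 342
    C–H: 4 × 420 = 1680
    H–H: 2 × 445 = 890
    Σ(broken) = 3765 kJ
  Bonds formed (products):
    C–C: 2 × 342 = 684
    C–H: 8 × 420 = 3360
    Σ(formed) = 4044 kJ
  ΔH_1 = 3765 − 4044 = −279 kJ
Reaction 2:
  Bonds broken (reactants):
    C–H: 4 × 420 = 1680
    C=C: 1 × 631 = 631
    F–F: 1 × 157 = 157
    Σ(broken) = 2468 kJ
  Bonds formed (products):
    C–C: 1 × 342 = 342
    C–F: 2 × 470 = 940
    C–H: 4 × 420 = 1680
    Σ(formed) = 2962 kJ
  ΔH_2 = 2468 − 2962 = −494 kJ
ΔH_1 − ΔH_2 = +215 kJ, so reaction 2 has the more negative ΔH; |ΔH_1 − ΔH_2| = 215 kJ.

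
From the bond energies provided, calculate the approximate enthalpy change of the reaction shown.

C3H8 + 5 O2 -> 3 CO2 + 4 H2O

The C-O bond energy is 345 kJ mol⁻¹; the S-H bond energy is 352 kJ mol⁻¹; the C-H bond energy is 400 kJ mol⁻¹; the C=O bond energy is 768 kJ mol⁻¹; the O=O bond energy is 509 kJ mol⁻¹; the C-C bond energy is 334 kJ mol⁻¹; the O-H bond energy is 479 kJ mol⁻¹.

Bonds broken (reactants):
  C-C: 2 × 334 = 668
  C-H: 8 × 400 = 3200
  O=O: 5 × 509 = 2545
  Σ(broken) = 6413 kJ
Bonds formed (products):
  C=O: 6 × 768 = 4608
  O-H: 8 × 479 = 3832
  Σ(formed) = 8440 kJ
ΔH = Σ(broken) − Σ(formed) = 6413 − 8440 = −2027 kJ

ΔH ≈ −2027 kJ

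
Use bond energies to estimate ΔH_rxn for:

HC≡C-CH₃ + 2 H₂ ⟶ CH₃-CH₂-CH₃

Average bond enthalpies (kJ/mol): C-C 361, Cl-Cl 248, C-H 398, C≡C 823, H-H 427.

Bonds broken (reactants):
  C≡C: 1 × 823 = 823
  C-C: 1 × 361 = 361
  C-H: 4 × 398 = 1592
  H-H: 2 × 427 = 854
  Σ(broken) = 3630 kJ
Bonds formed (products):
  C-C: 2 × 361 = 722
  C-H: 8 × 398 = 3184
  Σ(formed) = 3906 kJ
ΔH = Σ(broken) − Σ(formed) = 3630 − 3906 = −276 kJ

ΔH ≈ −276 kJ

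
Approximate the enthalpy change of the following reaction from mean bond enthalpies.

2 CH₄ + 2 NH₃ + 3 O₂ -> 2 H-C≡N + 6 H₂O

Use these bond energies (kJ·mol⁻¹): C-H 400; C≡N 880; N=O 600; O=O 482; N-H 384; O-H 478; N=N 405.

Bonds broken (reactants):
  C-H: 8 × 400 = 3200
  N-H: 6 × 384 = 2304
  O=O: 3 × 482 = 1446
  Σ(broken) = 6950 kJ
Bonds formed (products):
  C≡N: 2 × 880 = 1760
  C-H: 2 × 400 = 800
  O-H: 12 × 478 = 5736
  Σ(formed) = 8296 kJ
ΔH = Σ(broken) − Σ(formed) = 6950 − 8296 = −1346 kJ

ΔH ≈ −1346 kJ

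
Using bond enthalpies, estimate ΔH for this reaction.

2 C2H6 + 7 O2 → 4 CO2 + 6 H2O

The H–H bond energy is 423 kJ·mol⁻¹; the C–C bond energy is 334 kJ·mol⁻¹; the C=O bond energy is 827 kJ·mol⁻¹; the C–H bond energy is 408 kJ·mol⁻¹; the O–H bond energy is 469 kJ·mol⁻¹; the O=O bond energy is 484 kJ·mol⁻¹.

ΔH ≈ −3292 kJ

Bonds broken (reactants):
  C–C: 2 × 334 = 668
  C–H: 12 × 408 = 4896
  O=O: 7 × 484 = 3388
  Σ(broken) = 8952 kJ
Bonds formed (products):
  C=O: 8 × 827 = 6616
  O–H: 12 × 469 = 5628
  Σ(formed) = 12244 kJ
ΔH = Σ(broken) − Σ(formed) = 8952 − 12244 = −3292 kJ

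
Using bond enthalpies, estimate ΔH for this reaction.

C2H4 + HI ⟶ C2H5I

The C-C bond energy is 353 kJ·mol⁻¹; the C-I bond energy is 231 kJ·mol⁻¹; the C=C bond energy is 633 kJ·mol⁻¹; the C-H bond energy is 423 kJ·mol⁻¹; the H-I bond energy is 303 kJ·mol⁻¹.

Bonds broken (reactants):
  C-H: 4 × 423 = 1692
  C=C: 1 × 633 = 633
  H-I: 1 × 303 = 303
  Σ(broken) = 2628 kJ
Bonds formed (products):
  C-C: 1 × 353 = 353
  C-H: 5 × 423 = 2115
  C-I: 1 × 231 = 231
  Σ(formed) = 2699 kJ
ΔH = Σ(broken) − Σ(formed) = 2628 − 2699 = −71 kJ

ΔH ≈ −71 kJ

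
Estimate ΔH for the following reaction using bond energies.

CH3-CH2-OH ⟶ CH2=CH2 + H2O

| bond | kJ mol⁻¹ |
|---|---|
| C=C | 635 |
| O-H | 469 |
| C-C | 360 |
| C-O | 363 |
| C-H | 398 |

ΔH ≈ +17 kJ

Bonds broken (reactants):
  C-C: 1 × 360 = 360
  C-H: 5 × 398 = 1990
  C-O: 1 × 363 = 363
  O-H: 1 × 469 = 469
  Σ(broken) = 3182 kJ
Bonds formed (products):
  C-H: 4 × 398 = 1592
  C=C: 1 × 635 = 635
  O-H: 2 × 469 = 938
  Σ(formed) = 3165 kJ
ΔH = Σ(broken) − Σ(formed) = 3182 − 3165 = +17 kJ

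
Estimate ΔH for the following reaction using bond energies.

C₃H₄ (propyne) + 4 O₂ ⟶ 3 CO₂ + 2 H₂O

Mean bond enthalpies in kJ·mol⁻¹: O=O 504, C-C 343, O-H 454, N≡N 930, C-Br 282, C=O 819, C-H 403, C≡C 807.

ΔH ≈ −1952 kJ

Bonds broken (reactants):
  C≡C: 1 × 807 = 807
  C-C: 1 × 343 = 343
  C-H: 4 × 403 = 1612
  O=O: 4 × 504 = 2016
  Σ(broken) = 4778 kJ
Bonds formed (products):
  C=O: 6 × 819 = 4914
  O-H: 4 × 454 = 1816
  Σ(formed) = 6730 kJ
ΔH = Σ(broken) − Σ(formed) = 4778 − 6730 = −1952 kJ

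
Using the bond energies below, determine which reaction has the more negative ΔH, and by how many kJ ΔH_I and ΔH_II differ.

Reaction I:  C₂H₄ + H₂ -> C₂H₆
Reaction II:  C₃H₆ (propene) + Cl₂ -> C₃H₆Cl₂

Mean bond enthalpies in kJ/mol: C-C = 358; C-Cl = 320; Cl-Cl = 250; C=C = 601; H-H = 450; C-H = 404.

Reaction I:
  Bonds broken (reactants):
    C-H: 4 × 404 = 1616
    C=C: 1 × 601 = 601
    H-H: 1 × 450 = 450
    Σ(broken) = 2667 kJ
  Bonds formed (products):
    C-C: 1 × 358 = 358
    C-H: 6 × 404 = 2424
    Σ(formed) = 2782 kJ
  ΔH_I = 2667 − 2782 = −115 kJ
Reaction II:
  Bonds broken (reactants):
    C-C: 1 × 358 = 358
    C-H: 6 × 404 = 2424
    C=C: 1 × 601 = 601
    Cl-Cl: 1 × 250 = 250
    Σ(broken) = 3633 kJ
  Bonds formed (products):
    C-C: 2 × 358 = 716
    C-Cl: 2 × 320 = 640
    C-H: 6 × 404 = 2424
    Σ(formed) = 3780 kJ
  ΔH_II = 3633 − 3780 = −147 kJ
ΔH_I − ΔH_II = +32 kJ, so reaction II has the more negative ΔH; |ΔH_I − ΔH_II| = 32 kJ.

Reaction II, by 32 kJ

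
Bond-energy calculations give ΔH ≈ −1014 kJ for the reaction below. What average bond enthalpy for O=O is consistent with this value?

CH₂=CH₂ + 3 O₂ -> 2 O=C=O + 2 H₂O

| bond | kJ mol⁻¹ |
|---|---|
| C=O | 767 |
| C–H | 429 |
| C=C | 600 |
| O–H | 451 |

D(O=O) ≈ 514 kJ/mol

Let D be the O=O bond energy.
Σ(broken) = 4×429 + 1×600 + 3×D = 2316 + 3D
Σ(formed) = 4×767 + 4×451 = 4872
ΔH = Σ(broken) − Σ(formed) = (2316 + 3D) − (4872) = −2556 + 3D
Setting this equal to −1014 kJ gives 3D = 1542, so D = 514 kJ/mol.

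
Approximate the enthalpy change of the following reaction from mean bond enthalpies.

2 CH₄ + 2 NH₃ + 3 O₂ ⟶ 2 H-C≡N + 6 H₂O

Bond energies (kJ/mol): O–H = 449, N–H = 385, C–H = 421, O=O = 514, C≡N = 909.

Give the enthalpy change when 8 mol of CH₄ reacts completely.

ΔH = −3312 kJ

Bonds broken (reactants):
  C–H: 8 × 421 = 3368
  N–H: 6 × 385 = 2310
  O=O: 3 × 514 = 1542
  Σ(broken) = 7220 kJ
Bonds formed (products):
  C≡N: 2 × 909 = 1818
  C–H: 2 × 421 = 842
  O–H: 12 × 449 = 5388
  Σ(formed) = 8048 kJ
ΔH = Σ(broken) − Σ(formed) = 7220 − 8048 = −828 kJ
For 4× the reaction as written: 4 × (−828) = −3312 kJ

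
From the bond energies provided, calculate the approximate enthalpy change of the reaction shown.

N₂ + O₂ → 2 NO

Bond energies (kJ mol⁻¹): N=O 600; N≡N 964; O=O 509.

ΔH ≈ +273 kJ

Bonds broken (reactants):
  N≡N: 1 × 964 = 964
  O=O: 1 × 509 = 509
  Σ(broken) = 1473 kJ
Bonds formed (products):
  N=O: 2 × 600 = 1200
  Σ(formed) = 1200 kJ
ΔH = Σ(broken) − Σ(formed) = 1473 − 1200 = +273 kJ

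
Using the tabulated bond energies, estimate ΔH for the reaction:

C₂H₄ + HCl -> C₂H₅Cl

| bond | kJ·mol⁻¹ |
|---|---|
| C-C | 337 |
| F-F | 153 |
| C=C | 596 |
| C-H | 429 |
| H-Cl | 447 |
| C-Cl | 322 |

Bonds broken (reactants):
  C-H: 4 × 429 = 1716
  C=C: 1 × 596 = 596
  H-Cl: 1 × 447 = 447
  Σ(broken) = 2759 kJ
Bonds formed (products):
  C-C: 1 × 337 = 337
  C-Cl: 1 × 322 = 322
  C-H: 5 × 429 = 2145
  Σ(formed) = 2804 kJ
ΔH = Σ(broken) − Σ(formed) = 2759 − 2804 = −45 kJ

ΔH ≈ −45 kJ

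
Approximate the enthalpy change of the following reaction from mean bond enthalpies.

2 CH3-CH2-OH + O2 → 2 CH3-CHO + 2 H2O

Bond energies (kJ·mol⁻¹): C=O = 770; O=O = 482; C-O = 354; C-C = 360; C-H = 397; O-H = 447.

Bonds broken (reactants):
  C-C: 2 × 360 = 720
  C-H: 10 × 397 = 3970
  C-O: 2 × 354 = 708
  O-H: 2 × 447 = 894
  O=O: 1 × 482 = 482
  Σ(broken) = 6774 kJ
Bonds formed (products):
  C-C: 2 × 360 = 720
  C-H: 8 × 397 = 3176
  C=O: 2 × 770 = 1540
  O-H: 4 × 447 = 1788
  Σ(formed) = 7224 kJ
ΔH = Σ(broken) − Σ(formed) = 6774 − 7224 = −450 kJ

ΔH ≈ −450 kJ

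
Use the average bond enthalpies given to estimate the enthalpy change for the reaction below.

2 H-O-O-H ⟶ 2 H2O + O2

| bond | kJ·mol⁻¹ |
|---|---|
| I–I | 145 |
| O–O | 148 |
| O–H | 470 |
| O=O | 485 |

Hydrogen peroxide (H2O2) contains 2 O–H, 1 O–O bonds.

Bonds broken (reactants):
  O–H: 4 × 470 = 1880
  O–O: 2 × 148 = 296
  Σ(broken) = 2176 kJ
Bonds formed (products):
  O–H: 4 × 470 = 1880
  O=O: 1 × 485 = 485
  Σ(formed) = 2365 kJ
ΔH = Σ(broken) − Σ(formed) = 2176 − 2365 = −189 kJ

ΔH ≈ −189 kJ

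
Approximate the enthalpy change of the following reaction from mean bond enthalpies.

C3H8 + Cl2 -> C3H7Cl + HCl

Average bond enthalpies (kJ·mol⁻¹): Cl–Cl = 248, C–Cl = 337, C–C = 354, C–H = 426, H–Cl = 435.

Bonds broken (reactants):
  C–C: 2 × 354 = 708
  C–H: 8 × 426 = 3408
  Cl–Cl: 1 × 248 = 248
  Σ(broken) = 4364 kJ
Bonds formed (products):
  C–C: 2 × 354 = 708
  C–Cl: 1 × 337 = 337
  C–H: 7 × 426 = 2982
  H–Cl: 1 × 435 = 435
  Σ(formed) = 4462 kJ
ΔH = Σ(broken) − Σ(formed) = 4364 − 4462 = −98 kJ

ΔH ≈ −98 kJ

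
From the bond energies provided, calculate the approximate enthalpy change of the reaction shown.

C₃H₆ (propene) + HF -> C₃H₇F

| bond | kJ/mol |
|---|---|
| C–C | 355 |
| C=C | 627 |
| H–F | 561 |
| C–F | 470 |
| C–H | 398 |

Bonds broken (reactants):
  C–C: 1 × 355 = 355
  C–H: 6 × 398 = 2388
  C=C: 1 × 627 = 627
  H–F: 1 × 561 = 561
  Σ(broken) = 3931 kJ
Bonds formed (products):
  C–C: 2 × 355 = 710
  C–F: 1 × 470 = 470
  C–H: 7 × 398 = 2786
  Σ(formed) = 3966 kJ
ΔH = Σ(broken) − Σ(formed) = 3931 − 3966 = −35 kJ

ΔH ≈ −35 kJ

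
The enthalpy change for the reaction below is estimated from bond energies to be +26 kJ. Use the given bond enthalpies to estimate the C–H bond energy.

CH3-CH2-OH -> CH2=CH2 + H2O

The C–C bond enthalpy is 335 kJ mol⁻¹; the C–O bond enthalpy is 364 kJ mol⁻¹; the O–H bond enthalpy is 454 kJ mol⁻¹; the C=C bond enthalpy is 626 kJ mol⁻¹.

D(C–H) ≈ 407 kJ/mol

Let D be the C–H bond energy.
Σ(broken) = 1×335 + 5×D + 1×364 + 1×454 = 1153 + 5D
Σ(formed) = 4×D + 1×626 + 2×454 = 1534 + 4D
ΔH = Σ(broken) − Σ(formed) = (1153 + 5D) − (1534 + 4D) = −381 + D
Setting this equal to +26 kJ gives D = 407 kJ/mol.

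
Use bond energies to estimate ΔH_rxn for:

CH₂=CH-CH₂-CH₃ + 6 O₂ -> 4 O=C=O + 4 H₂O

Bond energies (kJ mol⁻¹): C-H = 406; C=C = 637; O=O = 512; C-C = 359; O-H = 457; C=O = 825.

Bonds broken (reactants):
  C-C: 2 × 359 = 718
  C-H: 8 × 406 = 3248
  C=C: 1 × 637 = 637
  O=O: 6 × 512 = 3072
  Σ(broken) = 7675 kJ
Bonds formed (products):
  C=O: 8 × 825 = 6600
  O-H: 8 × 457 = 3656
  Σ(formed) = 10256 kJ
ΔH = Σ(broken) − Σ(formed) = 7675 − 10256 = −2581 kJ

ΔH ≈ −2581 kJ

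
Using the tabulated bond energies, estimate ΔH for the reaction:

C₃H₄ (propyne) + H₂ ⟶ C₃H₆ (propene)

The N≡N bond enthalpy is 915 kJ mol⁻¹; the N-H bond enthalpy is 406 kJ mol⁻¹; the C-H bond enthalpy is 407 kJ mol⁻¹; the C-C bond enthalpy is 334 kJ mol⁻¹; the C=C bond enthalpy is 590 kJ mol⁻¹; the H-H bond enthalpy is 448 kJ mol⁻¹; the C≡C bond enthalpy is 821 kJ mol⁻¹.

ΔH ≈ −135 kJ

Bonds broken (reactants):
  C≡C: 1 × 821 = 821
  C-C: 1 × 334 = 334
  C-H: 4 × 407 = 1628
  H-H: 1 × 448 = 448
  Σ(broken) = 3231 kJ
Bonds formed (products):
  C-C: 1 × 334 = 334
  C-H: 6 × 407 = 2442
  C=C: 1 × 590 = 590
  Σ(formed) = 3366 kJ
ΔH = Σ(broken) − Σ(formed) = 3231 − 3366 = −135 kJ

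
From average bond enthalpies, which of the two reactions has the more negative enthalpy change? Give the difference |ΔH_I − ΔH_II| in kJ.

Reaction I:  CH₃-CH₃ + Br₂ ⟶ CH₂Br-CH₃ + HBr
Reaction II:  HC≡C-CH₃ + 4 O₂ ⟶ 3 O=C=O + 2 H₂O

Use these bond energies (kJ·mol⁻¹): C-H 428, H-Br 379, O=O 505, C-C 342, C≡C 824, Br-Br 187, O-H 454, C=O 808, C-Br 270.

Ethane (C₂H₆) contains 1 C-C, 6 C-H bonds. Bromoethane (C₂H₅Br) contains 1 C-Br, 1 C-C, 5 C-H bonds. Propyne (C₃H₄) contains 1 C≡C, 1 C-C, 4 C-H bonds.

Reaction I:
  Bonds broken (reactants):
    Br-Br: 1 × 187 = 187
    C-C: 1 × 342 = 342
    C-H: 6 × 428 = 2568
    Σ(broken) = 3097 kJ
  Bonds formed (products):
    C-Br: 1 × 270 = 270
    C-C: 1 × 342 = 342
    C-H: 5 × 428 = 2140
    H-Br: 1 × 379 = 379
    Σ(formed) = 3131 kJ
  ΔH_I = 3097 − 3131 = −34 kJ
Reaction II:
  Bonds broken (reactants):
    C≡C: 1 × 824 = 824
    C-C: 1 × 342 = 342
    C-H: 4 × 428 = 1712
    O=O: 4 × 505 = 2020
    Σ(broken) = 4898 kJ
  Bonds formed (products):
    C=O: 6 × 808 = 4848
    O-H: 4 × 454 = 1816
    Σ(formed) = 6664 kJ
  ΔH_II = 4898 − 6664 = −1766 kJ
ΔH_I − ΔH_II = +1732 kJ, so reaction II has the more negative ΔH; |ΔH_I − ΔH_II| = 1732 kJ.

Reaction II, by 1732 kJ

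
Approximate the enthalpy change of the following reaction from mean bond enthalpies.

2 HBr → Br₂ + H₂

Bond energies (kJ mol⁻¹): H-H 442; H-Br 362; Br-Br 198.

ΔH ≈ +84 kJ

Bonds broken (reactants):
  H-Br: 2 × 362 = 724
  Σ(broken) = 724 kJ
Bonds formed (products):
  Br-Br: 1 × 198 = 198
  H-H: 1 × 442 = 442
  Σ(formed) = 640 kJ
ΔH = Σ(broken) − Σ(formed) = 724 − 640 = +84 kJ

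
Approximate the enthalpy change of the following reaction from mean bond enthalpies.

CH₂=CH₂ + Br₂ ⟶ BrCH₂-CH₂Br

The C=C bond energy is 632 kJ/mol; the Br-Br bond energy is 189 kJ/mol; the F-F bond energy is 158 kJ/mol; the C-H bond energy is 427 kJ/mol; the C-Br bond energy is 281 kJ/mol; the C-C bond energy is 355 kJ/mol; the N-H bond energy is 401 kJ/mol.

ΔH ≈ −96 kJ

Bonds broken (reactants):
  Br-Br: 1 × 189 = 189
  C-H: 4 × 427 = 1708
  C=C: 1 × 632 = 632
  Σ(broken) = 2529 kJ
Bonds formed (products):
  C-Br: 2 × 281 = 562
  C-C: 1 × 355 = 355
  C-H: 4 × 427 = 1708
  Σ(formed) = 2625 kJ
ΔH = Σ(broken) − Σ(formed) = 2529 − 2625 = −96 kJ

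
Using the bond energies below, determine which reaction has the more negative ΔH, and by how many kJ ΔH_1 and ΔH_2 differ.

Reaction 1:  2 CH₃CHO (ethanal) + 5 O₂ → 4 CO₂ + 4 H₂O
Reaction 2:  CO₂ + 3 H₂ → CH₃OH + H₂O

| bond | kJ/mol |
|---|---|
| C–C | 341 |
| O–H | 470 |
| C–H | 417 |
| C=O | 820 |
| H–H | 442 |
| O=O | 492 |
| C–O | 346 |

Reaction 1, by 2161 kJ

Reaction 1:
  Bonds broken (reactants):
    C–C: 2 × 341 = 682
    C–H: 8 × 417 = 3336
    C=O: 2 × 820 = 1640
    O=O: 5 × 492 = 2460
    Σ(broken) = 8118 kJ
  Bonds formed (products):
    C=O: 8 × 820 = 6560
    O–H: 8 × 470 = 3760
    Σ(formed) = 10320 kJ
  ΔH_1 = 8118 − 10320 = −2202 kJ
Reaction 2:
  Bonds broken (reactants):
    C=O: 2 × 820 = 1640
    H–H: 3 × 442 = 1326
    Σ(broken) = 2966 kJ
  Bonds formed (products):
    C–H: 3 × 417 = 1251
    C–O: 1 × 346 = 346
    O–H: 3 × 470 = 1410
    Σ(formed) = 3007 kJ
  ΔH_2 = 2966 − 3007 = −41 kJ
ΔH_1 − ΔH_2 = −2161 kJ, so reaction 1 has the more negative ΔH; |ΔH_1 − ΔH_2| = 2161 kJ.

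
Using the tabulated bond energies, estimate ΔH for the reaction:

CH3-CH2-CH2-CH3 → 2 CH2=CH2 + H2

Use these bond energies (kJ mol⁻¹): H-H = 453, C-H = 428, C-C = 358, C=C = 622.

ΔH ≈ +233 kJ

Bonds broken (reactants):
  C-C: 3 × 358 = 1074
  C-H: 10 × 428 = 4280
  Σ(broken) = 5354 kJ
Bonds formed (products):
  C-H: 8 × 428 = 3424
  C=C: 2 × 622 = 1244
  H-H: 1 × 453 = 453
  Σ(formed) = 5121 kJ
ΔH = Σ(broken) − Σ(formed) = 5354 − 5121 = +233 kJ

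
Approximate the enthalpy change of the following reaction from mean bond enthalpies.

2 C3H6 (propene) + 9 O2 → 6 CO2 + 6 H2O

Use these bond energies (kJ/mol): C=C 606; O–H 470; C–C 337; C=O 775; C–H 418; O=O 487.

ΔH ≈ −3655 kJ

Bonds broken (reactants):
  C–C: 2 × 337 = 674
  C–H: 12 × 418 = 5016
  C=C: 2 × 606 = 1212
  O=O: 9 × 487 = 4383
  Σ(broken) = 11285 kJ
Bonds formed (products):
  C=O: 12 × 775 = 9300
  O–H: 12 × 470 = 5640
  Σ(formed) = 14940 kJ
ΔH = Σ(broken) − Σ(formed) = 11285 − 14940 = −3655 kJ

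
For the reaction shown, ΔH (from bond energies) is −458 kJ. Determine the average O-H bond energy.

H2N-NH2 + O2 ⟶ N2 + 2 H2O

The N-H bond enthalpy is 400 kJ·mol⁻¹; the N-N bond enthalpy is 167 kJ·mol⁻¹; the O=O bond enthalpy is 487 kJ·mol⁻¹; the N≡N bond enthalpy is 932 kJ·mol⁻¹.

Let D be the O-H bond energy.
Σ(broken) = 4×400 + 1×167 + 1×487 = 2254
Σ(formed) = 1×932 + 4×D = 932 + 4D
ΔH = Σ(broken) − Σ(formed) = (2254) − (932 + 4D) = +1322 − 4D
Setting this equal to −458 kJ gives 4D = 1780, so D = 445 kJ/mol.

D(O-H) ≈ 445 kJ/mol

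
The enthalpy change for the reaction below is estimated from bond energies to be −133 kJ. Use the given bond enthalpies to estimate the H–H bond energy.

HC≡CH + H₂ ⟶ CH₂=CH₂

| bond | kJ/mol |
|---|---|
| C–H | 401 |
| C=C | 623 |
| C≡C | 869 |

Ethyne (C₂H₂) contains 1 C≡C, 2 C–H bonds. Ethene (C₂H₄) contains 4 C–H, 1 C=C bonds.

D(H–H) ≈ 423 kJ/mol

Let D be the H–H bond energy.
Σ(broken) = 1×869 + 2×401 + 1×D = 1671 + D
Σ(formed) = 4×401 + 1×623 = 2227
ΔH = Σ(broken) − Σ(formed) = (1671 + D) − (2227) = −556 + D
Setting this equal to −133 kJ gives D = 423 kJ/mol.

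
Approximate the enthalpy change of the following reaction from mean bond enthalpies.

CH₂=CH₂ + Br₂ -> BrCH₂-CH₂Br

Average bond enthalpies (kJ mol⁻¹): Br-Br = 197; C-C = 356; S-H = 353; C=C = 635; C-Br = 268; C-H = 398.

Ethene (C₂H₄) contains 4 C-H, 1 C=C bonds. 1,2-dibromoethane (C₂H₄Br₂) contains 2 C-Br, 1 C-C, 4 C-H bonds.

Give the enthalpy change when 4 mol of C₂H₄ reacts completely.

ΔH = −240 kJ

Bonds broken (reactants):
  Br-Br: 1 × 197 = 197
  C-H: 4 × 398 = 1592
  C=C: 1 × 635 = 635
  Σ(broken) = 2424 kJ
Bonds formed (products):
  C-Br: 2 × 268 = 536
  C-C: 1 × 356 = 356
  C-H: 4 × 398 = 1592
  Σ(formed) = 2484 kJ
ΔH = Σ(broken) − Σ(formed) = 2424 − 2484 = −60 kJ
For 4× the reaction as written: 4 × (−60) = −240 kJ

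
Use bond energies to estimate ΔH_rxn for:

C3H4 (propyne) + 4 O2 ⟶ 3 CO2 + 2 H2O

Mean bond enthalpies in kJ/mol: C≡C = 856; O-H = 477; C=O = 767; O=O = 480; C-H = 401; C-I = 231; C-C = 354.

ΔH ≈ −1776 kJ

Bonds broken (reactants):
  C≡C: 1 × 856 = 856
  C-C: 1 × 354 = 354
  C-H: 4 × 401 = 1604
  O=O: 4 × 480 = 1920
  Σ(broken) = 4734 kJ
Bonds formed (products):
  C=O: 6 × 767 = 4602
  O-H: 4 × 477 = 1908
  Σ(formed) = 6510 kJ
ΔH = Σ(broken) − Σ(formed) = 4734 − 6510 = −1776 kJ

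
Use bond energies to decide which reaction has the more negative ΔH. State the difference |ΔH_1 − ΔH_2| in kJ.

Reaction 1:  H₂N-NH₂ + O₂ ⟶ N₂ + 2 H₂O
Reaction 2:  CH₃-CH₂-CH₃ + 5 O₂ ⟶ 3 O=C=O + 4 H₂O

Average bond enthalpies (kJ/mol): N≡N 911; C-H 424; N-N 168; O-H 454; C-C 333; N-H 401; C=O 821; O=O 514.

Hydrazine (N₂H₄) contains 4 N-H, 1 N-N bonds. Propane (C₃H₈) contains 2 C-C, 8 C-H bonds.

Reaction 1:
  Bonds broken (reactants):
    N-H: 4 × 401 = 1604
    N-N: 1 × 168 = 168
    O=O: 1 × 514 = 514
    Σ(broken) = 2286 kJ
  Bonds formed (products):
    N≡N: 1 × 911 = 911
    O-H: 4 × 454 = 1816
    Σ(formed) = 2727 kJ
  ΔH_1 = 2286 − 2727 = −441 kJ
Reaction 2:
  Bonds broken (reactants):
    C-C: 2 × 333 = 666
    C-H: 8 × 424 = 3392
    O=O: 5 × 514 = 2570
    Σ(broken) = 6628 kJ
  Bonds formed (products):
    C=O: 6 × 821 = 4926
    O-H: 8 × 454 = 3632
    Σ(formed) = 8558 kJ
  ΔH_2 = 6628 − 8558 = −1930 kJ
ΔH_1 − ΔH_2 = +1489 kJ, so reaction 2 has the more negative ΔH; |ΔH_1 − ΔH_2| = 1489 kJ.

Reaction 2, by 1489 kJ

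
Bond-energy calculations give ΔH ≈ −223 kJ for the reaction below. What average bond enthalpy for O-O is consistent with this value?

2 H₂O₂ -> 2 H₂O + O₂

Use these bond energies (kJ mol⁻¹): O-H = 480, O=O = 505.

D(O-O) ≈ 141 kJ/mol

Let D be the O-O bond energy.
Σ(broken) = 4×480 + 2×D = 1920 + 2D
Σ(formed) = 4×480 + 1×505 = 2425
ΔH = Σ(broken) − Σ(formed) = (1920 + 2D) − (2425) = −505 + 2D
Setting this equal to −223 kJ gives 2D = 282, so D = 141 kJ/mol.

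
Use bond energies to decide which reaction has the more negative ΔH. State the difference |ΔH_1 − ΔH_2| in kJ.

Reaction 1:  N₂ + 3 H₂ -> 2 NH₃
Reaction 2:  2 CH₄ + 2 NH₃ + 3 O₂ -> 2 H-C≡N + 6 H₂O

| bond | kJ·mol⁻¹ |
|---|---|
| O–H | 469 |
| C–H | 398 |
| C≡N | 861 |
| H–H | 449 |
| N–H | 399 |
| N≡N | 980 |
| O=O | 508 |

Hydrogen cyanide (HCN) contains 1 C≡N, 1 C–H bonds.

Reaction 1:
  Bonds broken (reactants):
    H–H: 3 × 449 = 1347
    N≡N: 1 × 980 = 980
    Σ(broken) = 2327 kJ
  Bonds formed (products):
    N–H: 6 × 399 = 2394
    Σ(formed) = 2394 kJ
  ΔH_1 = 2327 − 2394 = −67 kJ
Reaction 2:
  Bonds broken (reactants):
    C–H: 8 × 398 = 3184
    N–H: 6 × 399 = 2394
    O=O: 3 × 508 = 1524
    Σ(broken) = 7102 kJ
  Bonds formed (products):
    C≡N: 2 × 861 = 1722
    C–H: 2 × 398 = 796
    O–H: 12 × 469 = 5628
    Σ(formed) = 8146 kJ
  ΔH_2 = 7102 − 8146 = −1044 kJ
ΔH_1 − ΔH_2 = +977 kJ, so reaction 2 has the more negative ΔH; |ΔH_1 − ΔH_2| = 977 kJ.

Reaction 2, by 977 kJ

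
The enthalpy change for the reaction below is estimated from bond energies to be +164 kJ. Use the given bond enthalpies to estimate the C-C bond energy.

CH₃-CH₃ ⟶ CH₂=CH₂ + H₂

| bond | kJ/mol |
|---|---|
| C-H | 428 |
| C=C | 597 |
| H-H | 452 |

D(C-C) ≈ 357 kJ/mol

Let D be the C-C bond energy.
Σ(broken) = 1×D + 6×428 = 2568 + D
Σ(formed) = 4×428 + 1×597 + 1×452 = 2761
ΔH = Σ(broken) − Σ(formed) = (2568 + D) − (2761) = −193 + D
Setting this equal to +164 kJ gives D = 357 kJ/mol.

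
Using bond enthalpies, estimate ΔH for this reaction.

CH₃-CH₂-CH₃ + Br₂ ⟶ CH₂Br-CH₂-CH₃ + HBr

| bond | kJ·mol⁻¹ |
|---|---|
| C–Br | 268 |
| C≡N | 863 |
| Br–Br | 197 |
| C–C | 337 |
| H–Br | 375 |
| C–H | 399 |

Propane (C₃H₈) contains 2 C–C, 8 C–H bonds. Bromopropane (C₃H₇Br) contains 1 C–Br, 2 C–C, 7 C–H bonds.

ΔH ≈ −47 kJ

Bonds broken (reactants):
  Br–Br: 1 × 197 = 197
  C–C: 2 × 337 = 674
  C–H: 8 × 399 = 3192
  Σ(broken) = 4063 kJ
Bonds formed (products):
  C–Br: 1 × 268 = 268
  C–C: 2 × 337 = 674
  C–H: 7 × 399 = 2793
  H–Br: 1 × 375 = 375
  Σ(formed) = 4110 kJ
ΔH = Σ(broken) − Σ(formed) = 4063 − 4110 = −47 kJ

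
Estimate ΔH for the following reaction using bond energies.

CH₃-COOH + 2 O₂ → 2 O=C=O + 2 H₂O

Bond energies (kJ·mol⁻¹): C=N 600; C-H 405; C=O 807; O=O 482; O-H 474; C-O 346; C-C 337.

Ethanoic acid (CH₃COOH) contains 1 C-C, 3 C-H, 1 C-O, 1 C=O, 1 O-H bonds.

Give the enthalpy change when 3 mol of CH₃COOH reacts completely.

ΔH = −2943 kJ

Bonds broken (reactants):
  C-C: 1 × 337 = 337
  C-H: 3 × 405 = 1215
  C-O: 1 × 346 = 346
  C=O: 1 × 807 = 807
  O-H: 1 × 474 = 474
  O=O: 2 × 482 = 964
  Σ(broken) = 4143 kJ
Bonds formed (products):
  C=O: 4 × 807 = 3228
  O-H: 4 × 474 = 1896
  Σ(formed) = 5124 kJ
ΔH = Σ(broken) − Σ(formed) = 4143 − 5124 = −981 kJ
For 3× the reaction as written: 3 × (−981) = −2943 kJ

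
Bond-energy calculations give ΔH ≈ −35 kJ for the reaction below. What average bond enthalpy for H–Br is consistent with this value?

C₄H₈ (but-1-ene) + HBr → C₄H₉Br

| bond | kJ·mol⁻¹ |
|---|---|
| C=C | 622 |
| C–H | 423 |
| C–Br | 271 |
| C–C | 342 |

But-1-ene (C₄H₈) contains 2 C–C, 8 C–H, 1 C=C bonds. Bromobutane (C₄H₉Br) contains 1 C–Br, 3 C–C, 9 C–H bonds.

D(H–Br) ≈ 379 kJ/mol

Let D be the H–Br bond energy.
Σ(broken) = 2×342 + 8×423 + 1×622 + 1×D = 4690 + D
Σ(formed) = 1×271 + 3×342 + 9×423 = 5104
ΔH = Σ(broken) − Σ(formed) = (4690 + D) − (5104) = −414 + D
Setting this equal to −35 kJ gives D = 379 kJ/mol.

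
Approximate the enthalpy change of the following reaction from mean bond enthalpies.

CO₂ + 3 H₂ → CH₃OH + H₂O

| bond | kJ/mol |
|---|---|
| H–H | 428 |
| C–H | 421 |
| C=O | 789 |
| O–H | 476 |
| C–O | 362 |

ΔH ≈ −191 kJ

Bonds broken (reactants):
  C=O: 2 × 789 = 1578
  H–H: 3 × 428 = 1284
  Σ(broken) = 2862 kJ
Bonds formed (products):
  C–H: 3 × 421 = 1263
  C–O: 1 × 362 = 362
  O–H: 3 × 476 = 1428
  Σ(formed) = 3053 kJ
ΔH = Σ(broken) − Σ(formed) = 2862 − 3053 = −191 kJ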